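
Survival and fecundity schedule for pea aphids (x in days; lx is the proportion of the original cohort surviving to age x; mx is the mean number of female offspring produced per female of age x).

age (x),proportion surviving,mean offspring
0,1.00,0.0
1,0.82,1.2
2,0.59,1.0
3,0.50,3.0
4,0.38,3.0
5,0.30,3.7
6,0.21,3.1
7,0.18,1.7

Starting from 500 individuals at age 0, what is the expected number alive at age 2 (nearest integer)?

295

Expected survivors = N0 · l_2 = 500 × 0.59 = 295 → 295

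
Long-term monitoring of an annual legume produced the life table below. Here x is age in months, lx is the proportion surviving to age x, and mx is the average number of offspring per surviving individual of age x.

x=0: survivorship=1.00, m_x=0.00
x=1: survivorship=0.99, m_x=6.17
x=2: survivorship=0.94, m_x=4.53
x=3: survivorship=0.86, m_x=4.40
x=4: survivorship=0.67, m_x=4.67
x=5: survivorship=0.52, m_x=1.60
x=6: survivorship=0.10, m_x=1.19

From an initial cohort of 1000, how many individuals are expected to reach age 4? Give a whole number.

Expected survivors = N0 · l_4 = 1000 × 0.67 = 670 → 670

670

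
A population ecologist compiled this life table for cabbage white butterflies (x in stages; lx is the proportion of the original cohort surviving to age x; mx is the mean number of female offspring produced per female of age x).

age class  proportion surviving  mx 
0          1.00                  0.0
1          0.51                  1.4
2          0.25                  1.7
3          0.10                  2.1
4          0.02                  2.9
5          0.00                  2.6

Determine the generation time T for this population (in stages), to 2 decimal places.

1.72

lx·mx: 0, 0.714, 0.425, 0.21, 0.058, 0 → R0 = 1.407
x·lx·mx: 0, 0.714, 0.85, 0.63, 0.232, 0 → Σ = 2.426
T = 2.426 / 1.407 = 1.724236… → 1.72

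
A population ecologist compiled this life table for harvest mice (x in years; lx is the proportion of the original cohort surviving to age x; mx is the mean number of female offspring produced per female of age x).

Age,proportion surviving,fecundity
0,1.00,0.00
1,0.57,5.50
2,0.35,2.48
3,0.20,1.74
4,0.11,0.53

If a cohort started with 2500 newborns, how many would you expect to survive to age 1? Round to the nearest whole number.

1425

Expected survivors = N0 · l_1 = 2500 × 0.57 = 1425 → 1425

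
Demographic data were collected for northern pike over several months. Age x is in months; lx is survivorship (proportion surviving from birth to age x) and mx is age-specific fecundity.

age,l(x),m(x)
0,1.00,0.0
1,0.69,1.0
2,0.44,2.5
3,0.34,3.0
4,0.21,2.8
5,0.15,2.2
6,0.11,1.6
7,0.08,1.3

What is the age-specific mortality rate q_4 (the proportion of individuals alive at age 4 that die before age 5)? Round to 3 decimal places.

0.286

q_4 = (l_4 − l_5) / l_4 = (0.21 − 0.15) / 0.21
     = 0.06 / 0.21 = 0.285714… → 0.286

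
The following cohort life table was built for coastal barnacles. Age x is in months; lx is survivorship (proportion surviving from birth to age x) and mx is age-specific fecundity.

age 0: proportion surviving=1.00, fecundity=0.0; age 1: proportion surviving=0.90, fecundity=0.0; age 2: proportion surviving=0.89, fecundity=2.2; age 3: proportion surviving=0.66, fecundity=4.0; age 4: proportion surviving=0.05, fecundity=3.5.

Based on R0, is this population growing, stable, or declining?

growing

R0 = Σ lx·mx = 0 + 0 + 1.958 + 2.64 + 0.175 = 4.773
R0 > 1, so the population is growing.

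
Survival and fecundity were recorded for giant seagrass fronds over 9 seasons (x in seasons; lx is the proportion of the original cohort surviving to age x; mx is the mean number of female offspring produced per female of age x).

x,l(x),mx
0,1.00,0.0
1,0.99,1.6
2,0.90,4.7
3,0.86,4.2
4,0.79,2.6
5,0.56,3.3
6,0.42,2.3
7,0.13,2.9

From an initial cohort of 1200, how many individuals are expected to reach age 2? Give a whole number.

1080

Expected survivors = N0 · l_2 = 1200 × 0.90 = 1080 → 1080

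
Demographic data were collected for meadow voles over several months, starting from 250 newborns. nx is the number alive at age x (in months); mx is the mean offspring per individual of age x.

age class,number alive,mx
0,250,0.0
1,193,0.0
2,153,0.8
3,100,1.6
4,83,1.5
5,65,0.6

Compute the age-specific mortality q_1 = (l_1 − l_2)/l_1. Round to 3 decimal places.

lx = nx/n0 = nx/250: 1, 0.772, 0.612, 0.4, 0.332, 0.26
q_1 = (l_1 − l_2) / l_1 = (0.772 − 0.612) / 0.772
     = 0.16 / 0.772 = 0.207254… → 0.207

0.207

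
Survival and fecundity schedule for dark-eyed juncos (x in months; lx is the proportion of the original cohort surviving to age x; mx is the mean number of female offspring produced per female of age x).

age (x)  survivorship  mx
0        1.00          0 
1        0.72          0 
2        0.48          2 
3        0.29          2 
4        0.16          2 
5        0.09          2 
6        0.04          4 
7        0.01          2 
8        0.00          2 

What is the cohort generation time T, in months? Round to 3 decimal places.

lx·mx: 0, 0, 0.96, 0.58, 0.32, 0.18, 0.16, 0.02, 0 → R0 = 2.22
x·lx·mx: 0, 0, 1.92, 1.74, 1.28, 0.9, 0.96, 0.14, 0 → Σ = 6.94
T = 6.94 / 2.22 = 3.126126… → 3.126

3.126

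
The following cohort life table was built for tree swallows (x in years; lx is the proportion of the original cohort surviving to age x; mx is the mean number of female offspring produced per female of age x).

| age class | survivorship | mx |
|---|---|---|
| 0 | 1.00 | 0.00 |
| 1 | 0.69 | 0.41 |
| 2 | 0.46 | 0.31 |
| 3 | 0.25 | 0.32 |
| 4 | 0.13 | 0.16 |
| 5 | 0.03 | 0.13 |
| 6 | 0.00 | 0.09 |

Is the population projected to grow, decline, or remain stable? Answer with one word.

R0 = Σ lx·mx = 0 + 0.2829 + 0.1426 + 0.08 + 0.0208 + 0.0039 + 0 = 0.5302
R0 < 1, so the population is declining.

declining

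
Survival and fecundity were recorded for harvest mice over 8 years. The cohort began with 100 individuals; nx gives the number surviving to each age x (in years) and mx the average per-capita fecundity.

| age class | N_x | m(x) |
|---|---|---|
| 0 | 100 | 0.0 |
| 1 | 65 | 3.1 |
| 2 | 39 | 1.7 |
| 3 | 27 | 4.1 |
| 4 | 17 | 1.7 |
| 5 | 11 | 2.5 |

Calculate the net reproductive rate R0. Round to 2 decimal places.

4.35

lx = nx/n0 = nx/100: 1, 0.65, 0.39, 0.27, 0.17, 0.11
lx·mx by age: 0, 2.015, 0.663, 1.107, 0.289, 0.275
R0 = Σ lx·mx = 4.349 → 4.35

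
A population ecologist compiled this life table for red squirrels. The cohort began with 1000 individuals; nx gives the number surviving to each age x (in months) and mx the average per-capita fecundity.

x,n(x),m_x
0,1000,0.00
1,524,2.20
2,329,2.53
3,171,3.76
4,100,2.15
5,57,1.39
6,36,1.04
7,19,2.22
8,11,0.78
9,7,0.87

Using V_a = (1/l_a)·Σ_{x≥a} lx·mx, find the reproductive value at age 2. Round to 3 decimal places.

5.665

lx = nx/n0 = nx/1000: 1, 0.524, 0.329, 0.171, 0.1, 0.057, 0.036, 0.019, 0.011, 0.007
lx·mx for x ≥ 2: 0.83237, 0.64296, 0.215, 0.07923, 0.03744, 0.04218, 0.00858, 0.00609 → sum = 1.86385
V_2 = 1.86385 / l_2 = 1.86385 / 0.329 = 5.665198… → 5.665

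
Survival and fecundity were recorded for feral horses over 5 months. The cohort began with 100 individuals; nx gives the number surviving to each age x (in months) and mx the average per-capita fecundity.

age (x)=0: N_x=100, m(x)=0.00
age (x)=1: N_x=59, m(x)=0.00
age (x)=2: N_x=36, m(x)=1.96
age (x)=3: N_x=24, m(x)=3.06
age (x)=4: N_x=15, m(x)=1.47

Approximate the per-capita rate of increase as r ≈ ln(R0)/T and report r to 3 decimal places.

lx = nx/n0 = nx/100: 1, 0.59, 0.36, 0.24, 0.15
R0 = Σ lx·mx = 0 + 0 + 0.7056 + 0.7344 + 0.2205 = 1.6605
Σ x·lx·mx = 4.4964; T = 4.4964/1.6605 = 2.70786…
r ≈ ln(R0)/T = ln(1.6605)/2.70786… = 0.18728… → 0.187

0.187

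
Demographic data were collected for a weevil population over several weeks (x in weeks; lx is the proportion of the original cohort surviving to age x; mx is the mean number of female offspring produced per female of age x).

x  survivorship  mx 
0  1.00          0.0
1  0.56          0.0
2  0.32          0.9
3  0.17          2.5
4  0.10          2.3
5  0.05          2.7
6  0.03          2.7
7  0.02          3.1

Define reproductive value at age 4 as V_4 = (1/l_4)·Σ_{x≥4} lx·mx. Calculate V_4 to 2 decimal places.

5.08

lx·mx for x ≥ 4: 0.23, 0.135, 0.081, 0.062 → sum = 0.508
V_4 = 0.508 / l_4 = 0.508 / 0.1 = 5.08 → 5.08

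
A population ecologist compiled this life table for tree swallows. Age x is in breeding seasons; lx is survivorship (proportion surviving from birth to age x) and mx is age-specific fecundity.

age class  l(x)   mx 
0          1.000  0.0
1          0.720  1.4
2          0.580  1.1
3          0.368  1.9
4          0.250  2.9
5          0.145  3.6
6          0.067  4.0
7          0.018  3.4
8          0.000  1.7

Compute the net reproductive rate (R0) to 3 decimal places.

3.921

lx·mx by age: 0, 1.008, 0.638, 0.6992, 0.725, 0.522, 0.268, 0.0612, 0
R0 = Σ lx·mx = 3.9214 → 3.921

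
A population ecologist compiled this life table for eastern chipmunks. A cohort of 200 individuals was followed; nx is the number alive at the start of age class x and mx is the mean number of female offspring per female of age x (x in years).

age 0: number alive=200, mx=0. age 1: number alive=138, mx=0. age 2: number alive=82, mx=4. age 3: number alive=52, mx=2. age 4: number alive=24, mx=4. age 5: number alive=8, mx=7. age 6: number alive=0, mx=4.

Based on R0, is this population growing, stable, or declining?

growing

lx = nx/n0 = nx/200: 1, 0.69, 0.41, 0.26, 0.12, 0.04, 0
R0 = Σ lx·mx = 0 + 0 + 1.64 + 0.52 + 0.48 + 0.28 + 0 = 2.92
R0 > 1, so the population is growing.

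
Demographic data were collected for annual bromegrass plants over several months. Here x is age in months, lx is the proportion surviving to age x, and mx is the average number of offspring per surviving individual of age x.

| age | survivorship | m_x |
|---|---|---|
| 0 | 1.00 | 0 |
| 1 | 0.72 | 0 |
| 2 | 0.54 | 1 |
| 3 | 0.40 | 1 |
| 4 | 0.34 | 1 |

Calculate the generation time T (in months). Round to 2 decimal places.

lx·mx: 0, 0, 0.54, 0.4, 0.34 → R0 = 1.28
x·lx·mx: 0, 0, 1.08, 1.2, 1.36 → Σ = 3.64
T = 3.64 / 1.28 = 2.84375 → 2.84

2.84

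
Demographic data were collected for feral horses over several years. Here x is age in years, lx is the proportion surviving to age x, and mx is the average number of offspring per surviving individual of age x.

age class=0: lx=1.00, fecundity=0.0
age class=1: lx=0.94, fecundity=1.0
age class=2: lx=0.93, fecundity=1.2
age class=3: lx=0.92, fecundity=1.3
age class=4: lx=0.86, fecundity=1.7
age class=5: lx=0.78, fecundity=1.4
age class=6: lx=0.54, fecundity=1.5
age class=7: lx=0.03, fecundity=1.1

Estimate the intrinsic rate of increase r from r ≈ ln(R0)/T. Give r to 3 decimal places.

0.544

R0 = Σ lx·mx = 0 + 0.94 + 1.116 + 1.196 + 1.462 + 1.092 + 0.81 + 0.033 = 6.649
Σ x·lx·mx = 23.159; T = 23.159/6.649 = 3.48308…
r ≈ ln(R0)/T = ln(6.649)/3.48308… = 0.54391… → 0.544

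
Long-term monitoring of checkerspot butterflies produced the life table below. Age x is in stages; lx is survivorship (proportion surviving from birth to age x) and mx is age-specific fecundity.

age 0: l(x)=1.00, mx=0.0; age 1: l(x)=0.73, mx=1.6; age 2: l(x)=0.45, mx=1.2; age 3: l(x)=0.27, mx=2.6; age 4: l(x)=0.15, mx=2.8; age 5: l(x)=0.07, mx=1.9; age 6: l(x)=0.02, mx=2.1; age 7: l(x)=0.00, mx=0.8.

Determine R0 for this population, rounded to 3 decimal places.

lx·mx by age: 0, 1.168, 0.54, 0.702, 0.42, 0.133, 0.042, 0
R0 = Σ lx·mx = 3.005 → 3.005

3.005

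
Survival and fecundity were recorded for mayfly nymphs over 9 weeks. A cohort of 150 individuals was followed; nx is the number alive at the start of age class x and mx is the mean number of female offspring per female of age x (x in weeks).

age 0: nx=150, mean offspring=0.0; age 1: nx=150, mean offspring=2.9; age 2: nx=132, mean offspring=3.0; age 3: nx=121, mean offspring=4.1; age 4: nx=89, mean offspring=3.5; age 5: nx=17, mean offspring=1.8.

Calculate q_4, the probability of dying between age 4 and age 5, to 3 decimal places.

0.809

lx = nx/n0 = nx/150: 1, 1, 0.88, 0.80667…, 0.59333…, 0.11333…
q_4 = (l_4 − l_5) / l_4 = (0.593333… − 0.113333…) / 0.593333…
     = 0.48… / 0.593333… = 0.808989… → 0.809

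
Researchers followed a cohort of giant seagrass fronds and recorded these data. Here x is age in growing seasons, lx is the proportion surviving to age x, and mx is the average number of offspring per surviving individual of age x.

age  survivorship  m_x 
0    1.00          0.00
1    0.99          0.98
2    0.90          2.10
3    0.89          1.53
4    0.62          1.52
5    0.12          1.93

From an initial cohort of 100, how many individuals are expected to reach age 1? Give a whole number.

Expected survivors = N0 · l_1 = 100 × 0.99 = 99 → 99

99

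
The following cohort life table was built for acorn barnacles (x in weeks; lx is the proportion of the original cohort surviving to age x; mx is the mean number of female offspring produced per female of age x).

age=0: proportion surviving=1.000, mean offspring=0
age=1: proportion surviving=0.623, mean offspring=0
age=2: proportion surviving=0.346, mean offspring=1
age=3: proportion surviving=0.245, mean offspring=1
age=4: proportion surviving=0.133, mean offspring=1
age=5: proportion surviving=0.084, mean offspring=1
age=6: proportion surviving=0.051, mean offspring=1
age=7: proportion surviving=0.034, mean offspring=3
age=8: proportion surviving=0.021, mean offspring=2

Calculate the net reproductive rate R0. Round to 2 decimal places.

lx·mx by age: 0, 0, 0.346, 0.245, 0.133, 0.084, 0.051, 0.102, 0.042
R0 = Σ lx·mx = 1.003 → 1.00

1.00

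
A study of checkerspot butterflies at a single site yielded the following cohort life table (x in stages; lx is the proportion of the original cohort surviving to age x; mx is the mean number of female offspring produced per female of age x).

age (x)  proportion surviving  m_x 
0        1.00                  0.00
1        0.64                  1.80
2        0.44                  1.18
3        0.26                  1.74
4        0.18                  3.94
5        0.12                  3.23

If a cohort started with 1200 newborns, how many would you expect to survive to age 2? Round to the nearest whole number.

528

Expected survivors = N0 · l_2 = 1200 × 0.44 = 528 → 528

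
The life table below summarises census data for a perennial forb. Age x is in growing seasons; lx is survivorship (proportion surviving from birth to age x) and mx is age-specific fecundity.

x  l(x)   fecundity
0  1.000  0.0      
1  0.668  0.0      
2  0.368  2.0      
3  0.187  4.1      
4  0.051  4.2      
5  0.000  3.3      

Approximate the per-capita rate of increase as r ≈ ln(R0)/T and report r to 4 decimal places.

0.2005

R0 = Σ lx·mx = 0 + 0 + 0.736 + 0.7667 + 0.2142 + 0 = 1.7169
Σ x·lx·mx = 4.6289; T = 4.6289/1.7169 = 2.69608…
r ≈ ln(R0)/T = ln(1.7169)/2.69608… = 0.200484… → 0.2005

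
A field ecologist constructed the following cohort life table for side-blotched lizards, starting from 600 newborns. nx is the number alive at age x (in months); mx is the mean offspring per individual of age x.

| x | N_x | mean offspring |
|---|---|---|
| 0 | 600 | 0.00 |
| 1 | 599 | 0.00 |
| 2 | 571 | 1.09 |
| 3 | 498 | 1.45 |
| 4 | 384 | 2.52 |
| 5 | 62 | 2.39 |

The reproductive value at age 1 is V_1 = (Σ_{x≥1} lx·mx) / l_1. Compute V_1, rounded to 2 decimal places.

lx = nx/n0 = nx/600: 1, 0.99833…, 0.95167…, 0.83, 0.64, 0.10333…
lx·mx for x ≥ 1: 0, 1.037317…, 1.2035, 1.6128, 0.246967… → sum = 4.100583…
V_1 = 4.100583… / l_1 = 4.100583… / 0.998333… = 4.107429… → 4.11

4.11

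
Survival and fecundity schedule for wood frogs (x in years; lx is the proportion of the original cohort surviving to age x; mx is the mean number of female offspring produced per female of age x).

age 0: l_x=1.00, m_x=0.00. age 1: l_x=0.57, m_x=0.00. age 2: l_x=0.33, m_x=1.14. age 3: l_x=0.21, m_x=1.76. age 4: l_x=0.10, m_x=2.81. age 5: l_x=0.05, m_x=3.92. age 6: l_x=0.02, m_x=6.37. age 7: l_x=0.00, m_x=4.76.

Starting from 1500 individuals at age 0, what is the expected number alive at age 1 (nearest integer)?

Expected survivors = N0 · l_1 = 1500 × 0.57 = 855 → 855

855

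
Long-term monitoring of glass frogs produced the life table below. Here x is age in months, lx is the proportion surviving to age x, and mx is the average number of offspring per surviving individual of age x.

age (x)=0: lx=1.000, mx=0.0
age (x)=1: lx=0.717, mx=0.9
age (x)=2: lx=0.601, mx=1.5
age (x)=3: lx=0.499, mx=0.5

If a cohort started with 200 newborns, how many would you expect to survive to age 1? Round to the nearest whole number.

Expected survivors = N0 · l_1 = 200 × 0.717 = 143.4 → 143

143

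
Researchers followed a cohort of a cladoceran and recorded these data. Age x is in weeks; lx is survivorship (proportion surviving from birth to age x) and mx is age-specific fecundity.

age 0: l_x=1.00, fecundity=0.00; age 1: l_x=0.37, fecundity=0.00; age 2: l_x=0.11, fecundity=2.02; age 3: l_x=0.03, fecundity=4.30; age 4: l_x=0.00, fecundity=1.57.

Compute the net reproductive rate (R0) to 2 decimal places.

lx·mx by age: 0, 0, 0.2222, 0.129, 0
R0 = Σ lx·mx = 0.3512 → 0.35

0.35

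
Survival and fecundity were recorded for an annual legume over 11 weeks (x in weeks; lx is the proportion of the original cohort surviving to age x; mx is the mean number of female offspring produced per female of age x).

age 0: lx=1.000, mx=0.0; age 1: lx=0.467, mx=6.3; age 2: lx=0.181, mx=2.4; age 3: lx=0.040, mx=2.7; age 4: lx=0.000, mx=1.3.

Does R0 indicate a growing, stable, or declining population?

growing

R0 = Σ lx·mx = 0 + 2.9421 + 0.4344 + 0.108 + 0 = 3.4845
R0 > 1, so the population is growing.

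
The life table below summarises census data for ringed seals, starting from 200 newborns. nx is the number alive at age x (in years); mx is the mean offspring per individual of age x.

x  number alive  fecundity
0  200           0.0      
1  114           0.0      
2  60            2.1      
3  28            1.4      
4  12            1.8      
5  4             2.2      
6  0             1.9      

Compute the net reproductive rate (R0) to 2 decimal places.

0.98

lx = nx/n0 = nx/200: 1, 0.57, 0.3, 0.14, 0.06, 0.02, 0
lx·mx by age: 0, 0, 0.63, 0.196, 0.108, 0.044, 0
R0 = Σ lx·mx = 0.978 → 0.98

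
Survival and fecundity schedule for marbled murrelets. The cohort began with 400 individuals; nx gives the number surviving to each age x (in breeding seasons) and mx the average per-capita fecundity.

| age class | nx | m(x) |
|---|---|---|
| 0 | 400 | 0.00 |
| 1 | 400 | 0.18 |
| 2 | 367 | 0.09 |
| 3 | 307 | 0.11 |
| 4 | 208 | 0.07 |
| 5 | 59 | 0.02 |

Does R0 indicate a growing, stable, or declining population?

lx = nx/n0 = nx/400: 1, 1, 0.9175, 0.7675, 0.52, 0.1475
R0 = Σ lx·mx = 0 + 0.18 + 0.082575 + 0.084425 + 0.0364 + 0.00295 = 0.38635
R0 < 1, so the population is declining.

declining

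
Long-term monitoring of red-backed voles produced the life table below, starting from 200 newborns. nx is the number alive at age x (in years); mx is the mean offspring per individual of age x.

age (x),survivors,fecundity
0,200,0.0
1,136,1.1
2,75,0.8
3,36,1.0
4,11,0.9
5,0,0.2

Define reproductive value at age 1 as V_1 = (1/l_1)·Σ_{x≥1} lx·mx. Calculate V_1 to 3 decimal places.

lx = nx/n0 = nx/200: 1, 0.68, 0.375, 0.18, 0.055, 0
lx·mx for x ≥ 1: 0.748, 0.3, 0.18, 0.0495, 0 → sum = 1.2775
V_1 = 1.2775 / l_1 = 1.2775 / 0.68 = 1.878676… → 1.879

1.879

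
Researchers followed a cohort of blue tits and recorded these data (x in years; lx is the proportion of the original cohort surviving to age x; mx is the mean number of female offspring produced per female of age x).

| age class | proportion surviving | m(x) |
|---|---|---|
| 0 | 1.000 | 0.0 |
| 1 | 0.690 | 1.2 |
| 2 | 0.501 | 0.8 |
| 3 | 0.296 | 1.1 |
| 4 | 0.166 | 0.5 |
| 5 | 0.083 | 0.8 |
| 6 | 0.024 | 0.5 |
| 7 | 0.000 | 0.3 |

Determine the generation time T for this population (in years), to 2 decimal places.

1.95

lx·mx: 0, 0.828, 0.4008, 0.3256, 0.083, 0.0664, 0.012, 0 → R0 = 1.7158
x·lx·mx: 0, 0.828, 0.8016, 0.9768, 0.332, 0.332, 0.072, 0 → Σ = 3.3424
T = 3.3424 / 1.7158 = 1.948013… → 1.95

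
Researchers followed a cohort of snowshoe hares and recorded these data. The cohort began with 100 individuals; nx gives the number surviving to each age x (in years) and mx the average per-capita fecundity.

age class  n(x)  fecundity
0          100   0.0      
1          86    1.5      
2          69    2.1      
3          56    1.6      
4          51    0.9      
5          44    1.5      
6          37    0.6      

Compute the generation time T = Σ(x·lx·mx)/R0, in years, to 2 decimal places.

lx = nx/n0 = nx/100: 1, 0.86, 0.69, 0.56, 0.51, 0.44, 0.37
lx·mx: 0, 1.29, 1.449, 0.896, 0.459, 0.66, 0.222 → R0 = 4.976
x·lx·mx: 0, 1.29, 2.898, 2.688, 1.836, 3.3, 1.332 → Σ = 13.344
T = 13.344 / 4.976 = 2.681672… → 2.68

2.68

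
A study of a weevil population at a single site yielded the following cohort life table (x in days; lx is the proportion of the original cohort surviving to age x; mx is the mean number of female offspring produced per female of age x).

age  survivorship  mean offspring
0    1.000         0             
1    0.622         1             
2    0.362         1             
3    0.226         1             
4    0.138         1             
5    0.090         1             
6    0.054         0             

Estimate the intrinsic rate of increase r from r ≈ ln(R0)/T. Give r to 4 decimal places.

0.1726

R0 = Σ lx·mx = 0 + 0.622 + 0.362 + 0.226 + 0.138 + 0.09 + 0 = 1.438
Σ x·lx·mx = 3.026; T = 3.026/1.438 = 2.10431…
r ≈ ln(R0)/T = ln(1.438)/2.10431… = 0.172623… → 0.1726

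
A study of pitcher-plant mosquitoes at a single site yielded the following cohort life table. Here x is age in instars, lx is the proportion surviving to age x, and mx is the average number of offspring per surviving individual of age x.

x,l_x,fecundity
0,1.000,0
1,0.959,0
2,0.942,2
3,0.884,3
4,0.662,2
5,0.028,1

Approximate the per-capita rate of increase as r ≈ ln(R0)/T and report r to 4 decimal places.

0.6083

R0 = Σ lx·mx = 0 + 0 + 1.884 + 2.652 + 1.324 + 0.028 = 5.888
Σ x·lx·mx = 17.16; T = 17.16/5.888 = 2.9144…
r ≈ ln(R0)/T = ln(5.888)/2.9144… = 0.608329… → 0.6083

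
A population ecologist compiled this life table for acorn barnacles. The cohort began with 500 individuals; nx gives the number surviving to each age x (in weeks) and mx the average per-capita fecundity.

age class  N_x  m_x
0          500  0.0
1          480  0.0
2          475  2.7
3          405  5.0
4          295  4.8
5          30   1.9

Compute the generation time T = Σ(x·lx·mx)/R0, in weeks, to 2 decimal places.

3.05

lx = nx/n0 = nx/500: 1, 0.96, 0.95, 0.81, 0.59, 0.06
lx·mx: 0, 0, 2.565, 4.05, 2.832, 0.114 → R0 = 9.561
x·lx·mx: 0, 0, 5.13, 12.15, 11.328, 0.57 → Σ = 29.178
T = 29.178 / 9.561 = 3.051773… → 3.05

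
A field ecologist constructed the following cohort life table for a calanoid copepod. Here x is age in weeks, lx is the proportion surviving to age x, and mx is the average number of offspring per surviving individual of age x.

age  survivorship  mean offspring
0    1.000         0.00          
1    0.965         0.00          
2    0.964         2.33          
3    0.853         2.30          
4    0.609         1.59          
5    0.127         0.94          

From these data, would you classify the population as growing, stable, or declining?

R0 = Σ lx·mx = 0 + 0 + 2.24612 + 1.9619 + 0.96831 + 0.11938 = 5.29571
R0 > 1, so the population is growing.

growing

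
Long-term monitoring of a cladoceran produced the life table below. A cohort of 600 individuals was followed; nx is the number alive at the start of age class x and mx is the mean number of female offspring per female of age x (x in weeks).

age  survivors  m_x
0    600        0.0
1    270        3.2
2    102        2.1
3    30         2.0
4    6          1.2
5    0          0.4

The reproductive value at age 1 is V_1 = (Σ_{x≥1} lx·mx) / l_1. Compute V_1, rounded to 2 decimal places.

4.24

lx = nx/n0 = nx/600: 1, 0.45, 0.17, 0.05, 0.01, 0
lx·mx for x ≥ 1: 1.44, 0.357, 0.1, 0.012, 0 → sum = 1.909
V_1 = 1.909 / l_1 = 1.909 / 0.45 = 4.242222… → 4.24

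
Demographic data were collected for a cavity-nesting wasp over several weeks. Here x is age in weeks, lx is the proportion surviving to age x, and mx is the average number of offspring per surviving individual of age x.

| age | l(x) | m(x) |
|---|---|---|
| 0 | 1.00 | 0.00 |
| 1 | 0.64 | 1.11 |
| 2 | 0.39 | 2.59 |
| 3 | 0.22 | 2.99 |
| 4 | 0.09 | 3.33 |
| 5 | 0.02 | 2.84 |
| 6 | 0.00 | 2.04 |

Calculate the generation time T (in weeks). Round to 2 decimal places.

lx·mx: 0, 0.7104, 1.0101, 0.6578, 0.2997, 0.0568, 0 → R0 = 2.7348
x·lx·mx: 0, 0.7104, 2.0202, 1.9734, 1.1988, 0.284, 0 → Σ = 6.1868
T = 6.1868 / 2.7348 = 2.26225… → 2.26

2.26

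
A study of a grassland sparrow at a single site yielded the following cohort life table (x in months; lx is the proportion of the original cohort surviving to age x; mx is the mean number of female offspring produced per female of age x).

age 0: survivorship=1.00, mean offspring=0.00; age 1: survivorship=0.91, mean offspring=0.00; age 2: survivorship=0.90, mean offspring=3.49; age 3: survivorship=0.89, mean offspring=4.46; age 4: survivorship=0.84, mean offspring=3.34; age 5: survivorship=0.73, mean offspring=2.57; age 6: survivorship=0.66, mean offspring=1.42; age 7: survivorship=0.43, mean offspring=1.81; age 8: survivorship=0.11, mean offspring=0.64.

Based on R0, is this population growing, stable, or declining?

R0 = Σ lx·mx = 0 + 0 + 3.141 + 3.9694 + 2.8056 + 1.8761 + 0.9372 + 0.7783 + 0.0704 = 13.578
R0 > 1, so the population is growing.

growing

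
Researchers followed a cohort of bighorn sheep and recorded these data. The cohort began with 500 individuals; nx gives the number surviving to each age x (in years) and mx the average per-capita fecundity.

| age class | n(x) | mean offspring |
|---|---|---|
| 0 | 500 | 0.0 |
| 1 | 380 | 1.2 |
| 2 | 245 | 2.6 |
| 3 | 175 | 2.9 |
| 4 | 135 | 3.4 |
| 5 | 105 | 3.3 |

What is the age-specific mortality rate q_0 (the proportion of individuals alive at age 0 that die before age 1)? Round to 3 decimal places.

0.240

lx = nx/n0 = nx/500: 1, 0.76, 0.49, 0.35, 0.27, 0.21
q_0 = (l_0 − l_1) / l_0 = (1 − 0.76) / 1
     = 0.24 / 1 = 0.24 → 0.240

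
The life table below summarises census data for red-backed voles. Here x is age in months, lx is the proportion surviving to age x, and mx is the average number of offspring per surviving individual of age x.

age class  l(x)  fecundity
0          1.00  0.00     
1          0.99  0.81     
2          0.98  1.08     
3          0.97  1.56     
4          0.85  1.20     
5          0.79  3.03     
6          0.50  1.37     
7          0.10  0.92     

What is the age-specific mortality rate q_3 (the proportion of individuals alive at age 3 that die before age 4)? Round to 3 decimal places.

q_3 = (l_3 − l_4) / l_3 = (0.97 − 0.85) / 0.97
     = 0.12 / 0.97 = 0.123711… → 0.124

0.124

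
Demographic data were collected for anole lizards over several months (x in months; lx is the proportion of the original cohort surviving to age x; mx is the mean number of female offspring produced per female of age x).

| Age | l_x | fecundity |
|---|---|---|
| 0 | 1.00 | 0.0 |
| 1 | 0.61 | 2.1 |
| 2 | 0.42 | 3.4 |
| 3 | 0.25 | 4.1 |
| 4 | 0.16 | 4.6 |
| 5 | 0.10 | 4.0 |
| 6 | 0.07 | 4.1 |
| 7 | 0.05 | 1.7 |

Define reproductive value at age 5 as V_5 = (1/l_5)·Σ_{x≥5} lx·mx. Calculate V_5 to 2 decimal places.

lx·mx for x ≥ 5: 0.4, 0.287, 0.085 → sum = 0.772
V_5 = 0.772 / l_5 = 0.772 / 0.1 = 7.72 → 7.72

7.72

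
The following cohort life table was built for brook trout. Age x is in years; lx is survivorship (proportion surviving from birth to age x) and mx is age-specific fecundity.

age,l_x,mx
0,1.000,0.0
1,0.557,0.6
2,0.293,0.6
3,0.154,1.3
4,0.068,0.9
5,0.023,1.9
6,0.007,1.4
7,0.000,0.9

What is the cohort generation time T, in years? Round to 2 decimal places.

2.19

lx·mx: 0, 0.3342, 0.1758, 0.2002, 0.0612, 0.0437, 0.0098, 0 → R0 = 0.8249
x·lx·mx: 0, 0.3342, 0.3516, 0.6006, 0.2448, 0.2185, 0.0588, 0 → Σ = 1.8085
T = 1.8085 / 0.8249 = 2.192387… → 2.19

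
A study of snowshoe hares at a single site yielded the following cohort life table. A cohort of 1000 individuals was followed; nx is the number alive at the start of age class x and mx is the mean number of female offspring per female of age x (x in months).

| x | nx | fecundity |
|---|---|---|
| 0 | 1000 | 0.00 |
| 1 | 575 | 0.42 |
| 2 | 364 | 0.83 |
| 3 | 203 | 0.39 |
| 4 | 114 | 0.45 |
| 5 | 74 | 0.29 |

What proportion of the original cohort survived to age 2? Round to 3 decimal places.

0.364

l_2 = n_2/n_0 = 364/1000 = 0.364 → 0.364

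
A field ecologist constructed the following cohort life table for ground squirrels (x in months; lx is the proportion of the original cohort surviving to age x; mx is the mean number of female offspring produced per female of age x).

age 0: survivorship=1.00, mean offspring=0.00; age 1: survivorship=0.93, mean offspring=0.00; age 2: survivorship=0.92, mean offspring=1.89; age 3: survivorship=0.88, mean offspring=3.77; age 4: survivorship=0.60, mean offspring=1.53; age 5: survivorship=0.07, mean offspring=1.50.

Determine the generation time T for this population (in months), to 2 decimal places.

lx·mx: 0, 0, 1.7388, 3.3176, 0.918, 0.105 → R0 = 6.0794
x·lx·mx: 0, 0, 3.4776, 9.9528, 3.672, 0.525 → Σ = 17.6274
T = 17.6274 / 6.0794 = 2.89953… → 2.90

2.90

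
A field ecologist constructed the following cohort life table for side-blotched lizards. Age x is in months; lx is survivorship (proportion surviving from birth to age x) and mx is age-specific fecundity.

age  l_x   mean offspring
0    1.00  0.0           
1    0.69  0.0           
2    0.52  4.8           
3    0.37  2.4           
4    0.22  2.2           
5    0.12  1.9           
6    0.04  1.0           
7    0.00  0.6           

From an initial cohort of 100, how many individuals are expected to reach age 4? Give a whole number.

Expected survivors = N0 · l_4 = 100 × 0.22 = 22 → 22

22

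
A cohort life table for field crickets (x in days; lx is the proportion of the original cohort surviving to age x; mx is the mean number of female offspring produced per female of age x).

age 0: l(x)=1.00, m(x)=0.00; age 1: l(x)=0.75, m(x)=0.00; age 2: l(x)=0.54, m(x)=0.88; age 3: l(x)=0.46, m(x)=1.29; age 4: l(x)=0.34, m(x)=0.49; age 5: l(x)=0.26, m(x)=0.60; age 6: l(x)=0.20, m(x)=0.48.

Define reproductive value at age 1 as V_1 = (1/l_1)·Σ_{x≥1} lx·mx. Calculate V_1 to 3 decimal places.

1.983

lx·mx for x ≥ 1: 0, 0.4752, 0.5934, 0.1666, 0.156, 0.096 → sum = 1.4872
V_1 = 1.4872 / l_1 = 1.4872 / 0.75 = 1.982933… → 1.983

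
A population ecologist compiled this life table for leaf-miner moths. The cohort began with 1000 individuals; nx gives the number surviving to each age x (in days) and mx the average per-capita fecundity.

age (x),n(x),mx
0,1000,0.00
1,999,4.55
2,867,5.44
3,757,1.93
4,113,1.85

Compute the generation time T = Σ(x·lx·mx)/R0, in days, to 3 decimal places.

lx = nx/n0 = nx/1000: 1, 0.999, 0.867, 0.757, 0.113
lx·mx: 0, 4.54545, 4.71648, 1.46101, 0.20905 → R0 = 10.93199
x·lx·mx: 0, 4.54545, 9.43296, 4.38303, 0.8362 → Σ = 19.19764
T = 19.19764 / 10.93199 = 1.756097… → 1.756

1.756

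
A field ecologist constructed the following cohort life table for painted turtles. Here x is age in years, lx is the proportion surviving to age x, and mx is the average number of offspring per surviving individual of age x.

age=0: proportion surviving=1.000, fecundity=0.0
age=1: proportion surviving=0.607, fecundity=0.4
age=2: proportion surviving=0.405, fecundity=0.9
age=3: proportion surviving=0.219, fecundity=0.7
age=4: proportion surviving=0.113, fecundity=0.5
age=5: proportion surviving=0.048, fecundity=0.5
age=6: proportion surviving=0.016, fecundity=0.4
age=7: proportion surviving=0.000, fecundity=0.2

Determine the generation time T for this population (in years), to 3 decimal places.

lx·mx: 0, 0.2428, 0.3645, 0.1533, 0.0565, 0.024, 0.0064, 0 → R0 = 0.8475
x·lx·mx: 0, 0.2428, 0.729, 0.4599, 0.226, 0.12, 0.0384, 0 → Σ = 1.8161
T = 1.8161 / 0.8475 = 2.142891… → 2.143

2.143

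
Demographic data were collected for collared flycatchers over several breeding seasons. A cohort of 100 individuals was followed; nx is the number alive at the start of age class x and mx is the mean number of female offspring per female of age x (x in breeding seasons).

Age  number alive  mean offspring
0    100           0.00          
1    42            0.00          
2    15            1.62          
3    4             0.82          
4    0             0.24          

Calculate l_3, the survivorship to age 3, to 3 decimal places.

l_3 = n_3/n_0 = 4/100 = 0.04 → 0.040

0.040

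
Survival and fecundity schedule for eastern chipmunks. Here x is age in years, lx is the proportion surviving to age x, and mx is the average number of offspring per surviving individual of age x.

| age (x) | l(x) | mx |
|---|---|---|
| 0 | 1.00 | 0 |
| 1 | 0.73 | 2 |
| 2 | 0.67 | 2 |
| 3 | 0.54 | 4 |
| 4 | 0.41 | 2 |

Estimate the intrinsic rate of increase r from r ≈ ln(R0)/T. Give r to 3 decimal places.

0.730

R0 = Σ lx·mx = 0 + 1.46 + 1.34 + 2.16 + 0.82 = 5.78
Σ x·lx·mx = 13.9; T = 13.9/5.78 = 2.40484…
r ≈ ln(R0)/T = ln(5.78)/2.40484… = 0.72953… → 0.730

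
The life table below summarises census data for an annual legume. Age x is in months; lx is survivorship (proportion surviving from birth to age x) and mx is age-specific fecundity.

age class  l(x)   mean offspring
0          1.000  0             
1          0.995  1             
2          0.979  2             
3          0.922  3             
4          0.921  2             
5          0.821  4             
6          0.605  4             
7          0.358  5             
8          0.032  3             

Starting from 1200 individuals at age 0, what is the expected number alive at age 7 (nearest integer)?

430

Expected survivors = N0 · l_7 = 1200 × 0.358 = 429.6 → 430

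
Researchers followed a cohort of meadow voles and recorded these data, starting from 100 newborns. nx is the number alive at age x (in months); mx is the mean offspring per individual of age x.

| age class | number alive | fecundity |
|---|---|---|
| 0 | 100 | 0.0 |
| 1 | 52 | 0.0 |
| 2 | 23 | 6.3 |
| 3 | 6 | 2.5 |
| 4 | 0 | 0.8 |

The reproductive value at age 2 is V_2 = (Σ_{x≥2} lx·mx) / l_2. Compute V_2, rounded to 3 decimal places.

6.952

lx = nx/n0 = nx/100: 1, 0.52, 0.23, 0.06, 0
lx·mx for x ≥ 2: 1.449, 0.15, 0 → sum = 1.599
V_2 = 1.599 / l_2 = 1.599 / 0.23 = 6.952174… → 6.952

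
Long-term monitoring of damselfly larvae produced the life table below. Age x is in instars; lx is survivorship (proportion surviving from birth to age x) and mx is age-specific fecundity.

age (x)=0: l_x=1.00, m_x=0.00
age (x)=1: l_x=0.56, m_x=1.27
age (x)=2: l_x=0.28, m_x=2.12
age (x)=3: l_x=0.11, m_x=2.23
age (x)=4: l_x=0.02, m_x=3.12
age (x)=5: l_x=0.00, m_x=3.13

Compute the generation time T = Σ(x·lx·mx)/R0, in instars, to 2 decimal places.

lx·mx: 0, 0.7112, 0.5936, 0.2453, 0.0624, 0 → R0 = 1.6125
x·lx·mx: 0, 0.7112, 1.1872, 0.7359, 0.2496, 0 → Σ = 2.8839
T = 2.8839 / 1.6125 = 1.788465… → 1.79

1.79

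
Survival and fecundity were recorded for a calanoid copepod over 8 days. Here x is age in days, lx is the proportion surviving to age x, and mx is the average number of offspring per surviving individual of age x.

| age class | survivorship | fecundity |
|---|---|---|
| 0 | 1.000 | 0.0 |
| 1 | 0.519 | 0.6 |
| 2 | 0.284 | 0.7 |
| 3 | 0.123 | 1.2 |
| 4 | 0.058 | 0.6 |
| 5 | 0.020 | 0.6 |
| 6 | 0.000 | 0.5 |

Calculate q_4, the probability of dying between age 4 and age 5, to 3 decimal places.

0.655

q_4 = (l_4 − l_5) / l_4 = (0.058 − 0.02) / 0.058
     = 0.038 / 0.058 = 0.655172… → 0.655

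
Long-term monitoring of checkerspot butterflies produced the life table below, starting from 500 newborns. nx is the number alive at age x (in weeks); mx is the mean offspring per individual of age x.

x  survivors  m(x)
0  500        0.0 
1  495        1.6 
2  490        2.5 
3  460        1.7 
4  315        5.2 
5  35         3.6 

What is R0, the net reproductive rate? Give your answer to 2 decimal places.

lx = nx/n0 = nx/500: 1, 0.99, 0.98, 0.92, 0.63, 0.07
lx·mx by age: 0, 1.584, 2.45, 1.564, 3.276, 0.252
R0 = Σ lx·mx = 9.126 → 9.13

9.13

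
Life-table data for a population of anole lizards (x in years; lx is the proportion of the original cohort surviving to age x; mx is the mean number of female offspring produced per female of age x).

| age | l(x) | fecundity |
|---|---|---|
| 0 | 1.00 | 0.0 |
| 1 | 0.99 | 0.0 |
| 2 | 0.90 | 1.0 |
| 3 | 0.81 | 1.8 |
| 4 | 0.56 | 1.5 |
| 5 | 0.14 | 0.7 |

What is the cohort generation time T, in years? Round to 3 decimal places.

3.041

lx·mx: 0, 0, 0.9, 1.458, 0.84, 0.098 → R0 = 3.296
x·lx·mx: 0, 0, 1.8, 4.374, 3.36, 0.49 → Σ = 10.024
T = 10.024 / 3.296 = 3.041262… → 3.041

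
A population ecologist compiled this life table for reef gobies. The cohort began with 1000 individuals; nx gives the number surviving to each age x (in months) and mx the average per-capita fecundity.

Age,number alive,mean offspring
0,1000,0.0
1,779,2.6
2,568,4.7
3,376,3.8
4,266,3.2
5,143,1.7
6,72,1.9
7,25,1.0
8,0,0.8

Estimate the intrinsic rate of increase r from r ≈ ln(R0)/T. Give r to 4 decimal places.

0.8543

lx = nx/n0 = nx/1000: 1, 0.779, 0.568, 0.376, 0.266, 0.143, 0.072, 0.025, 0
R0 = Σ lx·mx = 0 + 2.0254 + 2.6696 + 1.4288 + 0.8512 + 0.2431 + 0.1368 + 0.025 + 0 = 7.3799
Σ x·lx·mx = 17.2671; T = 17.2671/7.3799 = 2.33975…
r ≈ ln(R0)/T = ln(7.3799)/2.33975… = 0.854263… → 0.8543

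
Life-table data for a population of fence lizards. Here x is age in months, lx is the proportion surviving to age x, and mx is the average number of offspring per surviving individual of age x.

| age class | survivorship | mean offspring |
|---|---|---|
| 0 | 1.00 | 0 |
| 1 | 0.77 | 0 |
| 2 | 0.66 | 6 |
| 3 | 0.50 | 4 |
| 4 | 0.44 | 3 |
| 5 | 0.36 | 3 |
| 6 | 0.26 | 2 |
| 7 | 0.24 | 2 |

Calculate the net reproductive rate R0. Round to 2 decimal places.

lx·mx by age: 0, 0, 3.96, 2, 1.32, 1.08, 0.52, 0.48
R0 = Σ lx·mx = 9.36 → 9.36

9.36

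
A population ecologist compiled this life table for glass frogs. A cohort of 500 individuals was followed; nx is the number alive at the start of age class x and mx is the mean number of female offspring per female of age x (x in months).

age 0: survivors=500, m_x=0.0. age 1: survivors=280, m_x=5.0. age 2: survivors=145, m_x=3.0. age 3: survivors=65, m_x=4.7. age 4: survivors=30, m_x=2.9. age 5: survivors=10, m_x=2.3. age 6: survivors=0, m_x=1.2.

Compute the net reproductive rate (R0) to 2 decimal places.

4.50

lx = nx/n0 = nx/500: 1, 0.56, 0.29, 0.13, 0.06, 0.02, 0
lx·mx by age: 0, 2.8, 0.87, 0.611, 0.174, 0.046, 0
R0 = Σ lx·mx = 4.501 → 4.50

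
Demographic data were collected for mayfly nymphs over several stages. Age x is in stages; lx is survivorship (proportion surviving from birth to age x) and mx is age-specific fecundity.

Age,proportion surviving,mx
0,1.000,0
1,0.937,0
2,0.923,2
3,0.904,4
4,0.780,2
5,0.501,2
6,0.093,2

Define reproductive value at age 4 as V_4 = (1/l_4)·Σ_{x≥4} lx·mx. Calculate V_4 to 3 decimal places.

lx·mx for x ≥ 4: 1.56, 1.002, 0.186 → sum = 2.748
V_4 = 2.748 / l_4 = 2.748 / 0.78 = 3.523077… → 3.523

3.523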